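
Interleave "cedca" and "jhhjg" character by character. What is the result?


Interleaving "cedca" and "jhhjg":
  Position 0: 'c' from first, 'j' from second => "cj"
  Position 1: 'e' from first, 'h' from second => "eh"
  Position 2: 'd' from first, 'h' from second => "dh"
  Position 3: 'c' from first, 'j' from second => "cj"
  Position 4: 'a' from first, 'g' from second => "ag"
Result: cjehdhcjag

cjehdhcjag


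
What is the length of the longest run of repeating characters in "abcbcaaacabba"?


Input: "abcbcaaacabba"
Scanning for longest run:
  Position 1 ('b'): new char, reset run to 1
  Position 2 ('c'): new char, reset run to 1
  Position 3 ('b'): new char, reset run to 1
  Position 4 ('c'): new char, reset run to 1
  Position 5 ('a'): new char, reset run to 1
  Position 6 ('a'): continues run of 'a', length=2
  Position 7 ('a'): continues run of 'a', length=3
  Position 8 ('c'): new char, reset run to 1
  Position 9 ('a'): new char, reset run to 1
  Position 10 ('b'): new char, reset run to 1
  Position 11 ('b'): continues run of 'b', length=2
  Position 12 ('a'): new char, reset run to 1
Longest run: 'a' with length 3

3


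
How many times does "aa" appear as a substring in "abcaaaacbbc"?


Searching for "aa" in "abcaaaacbbc"
Scanning each position:
  Position 0: "ab" => no
  Position 1: "bc" => no
  Position 2: "ca" => no
  Position 3: "aa" => MATCH
  Position 4: "aa" => MATCH
  Position 5: "aa" => MATCH
  Position 6: "ac" => no
  Position 7: "cb" => no
  Position 8: "bb" => no
  Position 9: "bc" => no
Total occurrences: 3

3


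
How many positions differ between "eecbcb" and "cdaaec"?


Comparing "eecbcb" and "cdaaec" position by position:
  Position 0: 'e' vs 'c' => DIFFER
  Position 1: 'e' vs 'd' => DIFFER
  Position 2: 'c' vs 'a' => DIFFER
  Position 3: 'b' vs 'a' => DIFFER
  Position 4: 'c' vs 'e' => DIFFER
  Position 5: 'b' vs 'c' => DIFFER
Positions that differ: 6

6


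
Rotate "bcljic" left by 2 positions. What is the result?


Input: "bcljic", rotate left by 2
First 2 characters: "bc"
Remaining characters: "ljic"
Concatenate remaining + first: "ljic" + "bc" = "ljicbc"

ljicbc


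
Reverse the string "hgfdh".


Input: hgfdh
Reading characters right to left:
  Position 4: 'h'
  Position 3: 'd'
  Position 2: 'f'
  Position 1: 'g'
  Position 0: 'h'
Reversed: hdfgh

hdfgh


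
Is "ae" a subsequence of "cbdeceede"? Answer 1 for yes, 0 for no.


Check if "ae" is a subsequence of "cbdeceede"
Greedy scan:
  Position 0 ('c'): no match needed
  Position 1 ('b'): no match needed
  Position 2 ('d'): no match needed
  Position 3 ('e'): no match needed
  Position 4 ('c'): no match needed
  Position 5 ('e'): no match needed
  Position 6 ('e'): no match needed
  Position 7 ('d'): no match needed
  Position 8 ('e'): no match needed
Only matched 0/2 characters => not a subsequence

0


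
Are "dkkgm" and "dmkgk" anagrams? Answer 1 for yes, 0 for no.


Strings: "dkkgm", "dmkgk"
Sorted first:  dgkkm
Sorted second: dgkkm
Sorted forms match => anagrams

1


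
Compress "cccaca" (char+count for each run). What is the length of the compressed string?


Input: cccaca
Runs:
  'c' x 3 => "c3"
  'a' x 1 => "a1"
  'c' x 1 => "c1"
  'a' x 1 => "a1"
Compressed: "c3a1c1a1"
Compressed length: 8

8


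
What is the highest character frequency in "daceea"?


Input: daceea
Character counts:
  'a': 2
  'c': 1
  'd': 1
  'e': 2
Maximum frequency: 2

2


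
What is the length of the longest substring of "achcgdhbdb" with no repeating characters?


Input: "achcgdhbdb"
Sliding window (track last position of each char):
  Position 0 ('a'): window [0,0] length 1 -- new best
  Position 1 ('c'): window [0,1] length 2 -- new best
  Position 2 ('h'): window [0,2] length 3 -- new best
  Position 3 ('c'): repeat (last at 1), move window start to 2
  Position 3 ('c'): window [2,3] length 2
  Position 4 ('g'): window [2,4] length 3
  Position 5 ('d'): window [2,5] length 4 -- new best
  Position 6 ('h'): repeat (last at 2), move window start to 3
  Position 6 ('h'): window [3,6] length 4
  Position 7 ('b'): window [3,7] length 5 -- new best
  Position 8 ('d'): repeat (last at 5), move window start to 6
  Position 8 ('d'): window [6,8] length 3
  Position 9 ('b'): repeat (last at 7), move window start to 8
  Position 9 ('b'): window [8,9] length 2
Longest substring with no repeats: "cgdhb" with length 5

5


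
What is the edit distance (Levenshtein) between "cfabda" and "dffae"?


Computing edit distance: "cfabda" -> "dffae"
DP table:
           d    f    f    a    e
      0    1    2    3    4    5
  c   1    1    2    3    4    5
  f   2    2    1    2    3    4
  a   3    3    2    2    2    3
  b   4    4    3    3    3    3
  d   5    4    4    4    4    4
  a   6    5    5    5    4    5
Edit distance = dp[6][5] = 5

5


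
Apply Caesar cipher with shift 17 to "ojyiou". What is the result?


Caesar cipher: shift "ojyiou" by 17
  'o' (pos 14) + 17 = pos 5 = 'f'
  'j' (pos 9) + 17 = pos 0 = 'a'
  'y' (pos 24) + 17 = pos 15 = 'p'
  'i' (pos 8) + 17 = pos 25 = 'z'
  'o' (pos 14) + 17 = pos 5 = 'f'
  'u' (pos 20) + 17 = pos 11 = 'l'
Result: fapzfl

fapzfl


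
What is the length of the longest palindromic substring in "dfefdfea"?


Input: "dfefdfea"
Checking substrings for palindromes:
  [0:5] "dfefd" (len 5) => palindrome
  [2:7] "efdfe" (len 5) => palindrome
  [1:4] "fef" (len 3) => palindrome
  [3:6] "fdf" (len 3) => palindrome
Longest palindromic substring: "dfefd" with length 5

5


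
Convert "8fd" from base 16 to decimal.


Input: "8fd" in base 16
Positional expansion:
  Digit '8' (value 8) x 16^2 = 2048
  Digit 'f' (value 15) x 16^1 = 240
  Digit 'd' (value 13) x 16^0 = 13
Sum = 2301

2301


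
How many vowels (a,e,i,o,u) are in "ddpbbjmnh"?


Input: ddpbbjmnh
Checking each character:
  'd' at position 0: consonant
  'd' at position 1: consonant
  'p' at position 2: consonant
  'b' at position 3: consonant
  'b' at position 4: consonant
  'j' at position 5: consonant
  'm' at position 6: consonant
  'n' at position 7: consonant
  'h' at position 8: consonant
Total vowels: 0

0


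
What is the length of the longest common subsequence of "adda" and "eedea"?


LCS of "adda" and "eedea"
DP table:
           e    e    d    e    a
      0    0    0    0    0    0
  a   0    0    0    0    0    1
  d   0    0    0    1    1    1
  d   0    0    0    1    1    1
  a   0    0    0    1    1    2
LCS length = dp[4][5] = 2

2


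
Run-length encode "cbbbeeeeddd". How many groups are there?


Input: cbbbeeeeddd
Scanning for consecutive runs:
  Group 1: 'c' x 1 (positions 0-0)
  Group 2: 'b' x 3 (positions 1-3)
  Group 3: 'e' x 4 (positions 4-7)
  Group 4: 'd' x 3 (positions 8-10)
Total groups: 4

4


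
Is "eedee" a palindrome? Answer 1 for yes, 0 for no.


Input: eedee
Reversed: eedee
  Compare pos 0 ('e') with pos 4 ('e'): match
  Compare pos 1 ('e') with pos 3 ('e'): match
Result: palindrome

1


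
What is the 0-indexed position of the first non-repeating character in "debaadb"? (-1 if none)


Input: debaadb
Character frequencies:
  'a': 2
  'b': 2
  'd': 2
  'e': 1
Scanning left to right for freq == 1:
  Position 0 ('d'): freq=2, skip
  Position 1 ('e'): unique! => answer = 1

1


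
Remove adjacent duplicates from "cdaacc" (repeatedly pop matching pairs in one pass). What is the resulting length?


Input: cdaacc
Stack-based adjacent duplicate removal:
  Read 'c': push. Stack: c
  Read 'd': push. Stack: cd
  Read 'a': push. Stack: cda
  Read 'a': matches stack top 'a' => pop. Stack: cd
  Read 'c': push. Stack: cdc
  Read 'c': matches stack top 'c' => pop. Stack: cd
Final stack: "cd" (length 2)

2


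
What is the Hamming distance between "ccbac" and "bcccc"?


Comparing "ccbac" and "bcccc" position by position:
  Position 0: 'c' vs 'b' => differ
  Position 1: 'c' vs 'c' => same
  Position 2: 'b' vs 'c' => differ
  Position 3: 'a' vs 'c' => differ
  Position 4: 'c' vs 'c' => same
Total differences (Hamming distance): 3

3


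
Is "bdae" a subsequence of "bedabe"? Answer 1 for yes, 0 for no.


Check if "bdae" is a subsequence of "bedabe"
Greedy scan:
  Position 0 ('b'): matches sub[0] = 'b'
  Position 1 ('e'): no match needed
  Position 2 ('d'): matches sub[1] = 'd'
  Position 3 ('a'): matches sub[2] = 'a'
  Position 4 ('b'): no match needed
  Position 5 ('e'): matches sub[3] = 'e'
All 4 characters matched => is a subsequence

1


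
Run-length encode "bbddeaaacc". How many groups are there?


Input: bbddeaaacc
Scanning for consecutive runs:
  Group 1: 'b' x 2 (positions 0-1)
  Group 2: 'd' x 2 (positions 2-3)
  Group 3: 'e' x 1 (positions 4-4)
  Group 4: 'a' x 3 (positions 5-7)
  Group 5: 'c' x 2 (positions 8-9)
Total groups: 5

5


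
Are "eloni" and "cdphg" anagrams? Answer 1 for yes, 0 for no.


Strings: "eloni", "cdphg"
Sorted first:  eilno
Sorted second: cdghp
Differ at position 0: 'e' vs 'c' => not anagrams

0


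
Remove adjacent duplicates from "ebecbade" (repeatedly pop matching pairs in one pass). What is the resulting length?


Input: ebecbade
Stack-based adjacent duplicate removal:
  Read 'e': push. Stack: e
  Read 'b': push. Stack: eb
  Read 'e': push. Stack: ebe
  Read 'c': push. Stack: ebec
  Read 'b': push. Stack: ebecb
  Read 'a': push. Stack: ebecba
  Read 'd': push. Stack: ebecbad
  Read 'e': push. Stack: ebecbade
Final stack: "ebecbade" (length 8)

8


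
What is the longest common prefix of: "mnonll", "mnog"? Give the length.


Words: mnonll, mnog
  Position 0: all 'm' => match
  Position 1: all 'n' => match
  Position 2: all 'o' => match
  Position 3: ('n', 'g') => mismatch, stop
LCP = "mno" (length 3)

3


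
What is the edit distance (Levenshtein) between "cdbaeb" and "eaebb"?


Computing edit distance: "cdbaeb" -> "eaebb"
DP table:
           e    a    e    b    b
      0    1    2    3    4    5
  c   1    1    2    3    4    5
  d   2    2    2    3    4    5
  b   3    3    3    3    3    4
  a   4    4    3    4    4    4
  e   5    4    4    3    4    5
  b   6    5    5    4    3    4
Edit distance = dp[6][5] = 4

4


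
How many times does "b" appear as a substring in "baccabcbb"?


Searching for "b" in "baccabcbb"
Scanning each position:
  Position 0: "b" => MATCH
  Position 1: "a" => no
  Position 2: "c" => no
  Position 3: "c" => no
  Position 4: "a" => no
  Position 5: "b" => MATCH
  Position 6: "c" => no
  Position 7: "b" => MATCH
  Position 8: "b" => MATCH
Total occurrences: 4

4


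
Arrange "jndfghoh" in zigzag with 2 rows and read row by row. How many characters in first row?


Zigzag "jndfghoh" into 2 rows:
Placing characters:
  'j' => row 0
  'n' => row 1
  'd' => row 0
  'f' => row 1
  'g' => row 0
  'h' => row 1
  'o' => row 0
  'h' => row 1
Rows:
  Row 0: "jdgo"
  Row 1: "nfhh"
First row length: 4

4


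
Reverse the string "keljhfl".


Input: keljhfl
Reading characters right to left:
  Position 6: 'l'
  Position 5: 'f'
  Position 4: 'h'
  Position 3: 'j'
  Position 2: 'l'
  Position 1: 'e'
  Position 0: 'k'
Reversed: lfhjlek

lfhjlek


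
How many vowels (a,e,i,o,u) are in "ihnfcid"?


Input: ihnfcid
Checking each character:
  'i' at position 0: vowel (running total: 1)
  'h' at position 1: consonant
  'n' at position 2: consonant
  'f' at position 3: consonant
  'c' at position 4: consonant
  'i' at position 5: vowel (running total: 2)
  'd' at position 6: consonant
Total vowels: 2

2


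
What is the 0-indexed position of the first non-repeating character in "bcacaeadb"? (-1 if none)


Input: bcacaeadb
Character frequencies:
  'a': 3
  'b': 2
  'c': 2
  'd': 1
  'e': 1
Scanning left to right for freq == 1:
  Position 0 ('b'): freq=2, skip
  Position 1 ('c'): freq=2, skip
  Position 2 ('a'): freq=3, skip
  Position 3 ('c'): freq=2, skip
  Position 4 ('a'): freq=3, skip
  Position 5 ('e'): unique! => answer = 5

5


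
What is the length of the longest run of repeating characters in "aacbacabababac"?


Input: "aacbacabababac"
Scanning for longest run:
  Position 1 ('a'): continues run of 'a', length=2
  Position 2 ('c'): new char, reset run to 1
  Position 3 ('b'): new char, reset run to 1
  Position 4 ('a'): new char, reset run to 1
  Position 5 ('c'): new char, reset run to 1
  Position 6 ('a'): new char, reset run to 1
  Position 7 ('b'): new char, reset run to 1
  Position 8 ('a'): new char, reset run to 1
  Position 9 ('b'): new char, reset run to 1
  Position 10 ('a'): new char, reset run to 1
  Position 11 ('b'): new char, reset run to 1
  Position 12 ('a'): new char, reset run to 1
  Position 13 ('c'): new char, reset run to 1
Longest run: 'a' with length 2

2


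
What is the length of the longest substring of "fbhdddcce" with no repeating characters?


Input: "fbhdddcce"
Sliding window (track last position of each char):
  Position 0 ('f'): window [0,0] length 1 -- new best
  Position 1 ('b'): window [0,1] length 2 -- new best
  Position 2 ('h'): window [0,2] length 3 -- new best
  Position 3 ('d'): window [0,3] length 4 -- new best
  Position 4 ('d'): repeat (last at 3), move window start to 4
  Position 4 ('d'): window [4,4] length 1
  Position 5 ('d'): repeat (last at 4), move window start to 5
  Position 5 ('d'): window [5,5] length 1
  Position 6 ('c'): window [5,6] length 2
  Position 7 ('c'): repeat (last at 6), move window start to 7
  Position 7 ('c'): window [7,7] length 1
  Position 8 ('e'): window [7,8] length 2
Longest substring with no repeats: "fbhd" with length 4

4


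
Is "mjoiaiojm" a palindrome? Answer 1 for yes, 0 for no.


Input: mjoiaiojm
Reversed: mjoiaiojm
  Compare pos 0 ('m') with pos 8 ('m'): match
  Compare pos 1 ('j') with pos 7 ('j'): match
  Compare pos 2 ('o') with pos 6 ('o'): match
  Compare pos 3 ('i') with pos 5 ('i'): match
Result: palindrome

1


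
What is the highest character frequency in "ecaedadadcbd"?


Input: ecaedadadcbd
Character counts:
  'a': 3
  'b': 1
  'c': 2
  'd': 4
  'e': 2
Maximum frequency: 4

4


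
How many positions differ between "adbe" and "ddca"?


Comparing "adbe" and "ddca" position by position:
  Position 0: 'a' vs 'd' => DIFFER
  Position 1: 'd' vs 'd' => same
  Position 2: 'b' vs 'c' => DIFFER
  Position 3: 'e' vs 'a' => DIFFER
Positions that differ: 3

3


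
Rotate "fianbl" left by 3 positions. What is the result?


Input: "fianbl", rotate left by 3
First 3 characters: "fia"
Remaining characters: "nbl"
Concatenate remaining + first: "nbl" + "fia" = "nblfia"

nblfia


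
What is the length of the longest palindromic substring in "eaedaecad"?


Input: "eaedaecad"
Checking substrings for palindromes:
  [0:3] "eae" (len 3) => palindrome
Longest palindromic substring: "eae" with length 3

3


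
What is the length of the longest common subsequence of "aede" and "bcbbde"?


LCS of "aede" and "bcbbde"
DP table:
           b    c    b    b    d    e
      0    0    0    0    0    0    0
  a   0    0    0    0    0    0    0
  e   0    0    0    0    0    0    1
  d   0    0    0    0    0    1    1
  e   0    0    0    0    0    1    2
LCS length = dp[4][6] = 2

2


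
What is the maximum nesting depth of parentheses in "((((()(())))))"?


Input: "((((()(())))))"
Tracking depth:
  Position 0 '(': depth becomes 1
  Position 1 '(': depth becomes 2
  Position 2 '(': depth becomes 3
  Position 3 '(': depth becomes 4
  Position 4 '(': depth becomes 5
  Position 5 ')': depth becomes 4
  Position 6 '(': depth becomes 5
  Position 7 '(': depth becomes 6
  Position 8 ')': depth becomes 5
  Position 9 ')': depth becomes 4
  Position 10 ')': depth becomes 3
  Position 11 ')': depth becomes 2
  Position 12 ')': depth becomes 1
  Position 13 ')': depth becomes 0
Maximum depth reached: 6

6


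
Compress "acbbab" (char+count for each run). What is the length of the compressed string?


Input: acbbab
Runs:
  'a' x 1 => "a1"
  'c' x 1 => "c1"
  'b' x 2 => "b2"
  'a' x 1 => "a1"
  'b' x 1 => "b1"
Compressed: "a1c1b2a1b1"
Compressed length: 10

10


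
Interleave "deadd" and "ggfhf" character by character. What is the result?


Interleaving "deadd" and "ggfhf":
  Position 0: 'd' from first, 'g' from second => "dg"
  Position 1: 'e' from first, 'g' from second => "eg"
  Position 2: 'a' from first, 'f' from second => "af"
  Position 3: 'd' from first, 'h' from second => "dh"
  Position 4: 'd' from first, 'f' from second => "df"
Result: dgegafdhdf

dgegafdhdf


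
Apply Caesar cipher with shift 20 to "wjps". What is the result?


Caesar cipher: shift "wjps" by 20
  'w' (pos 22) + 20 = pos 16 = 'q'
  'j' (pos 9) + 20 = pos 3 = 'd'
  'p' (pos 15) + 20 = pos 9 = 'j'
  's' (pos 18) + 20 = pos 12 = 'm'
Result: qdjm

qdjm


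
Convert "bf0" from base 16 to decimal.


Input: "bf0" in base 16
Positional expansion:
  Digit 'b' (value 11) x 16^2 = 2816
  Digit 'f' (value 15) x 16^1 = 240
  Digit '0' (value 0) x 16^0 = 0
Sum = 3056

3056


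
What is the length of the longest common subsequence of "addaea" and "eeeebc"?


LCS of "addaea" and "eeeebc"
DP table:
           e    e    e    e    b    c
      0    0    0    0    0    0    0
  a   0    0    0    0    0    0    0
  d   0    0    0    0    0    0    0
  d   0    0    0    0    0    0    0
  a   0    0    0    0    0    0    0
  e   0    1    1    1    1    1    1
  a   0    1    1    1    1    1    1
LCS length = dp[6][6] = 1

1


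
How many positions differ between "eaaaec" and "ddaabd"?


Comparing "eaaaec" and "ddaabd" position by position:
  Position 0: 'e' vs 'd' => DIFFER
  Position 1: 'a' vs 'd' => DIFFER
  Position 2: 'a' vs 'a' => same
  Position 3: 'a' vs 'a' => same
  Position 4: 'e' vs 'b' => DIFFER
  Position 5: 'c' vs 'd' => DIFFER
Positions that differ: 4

4


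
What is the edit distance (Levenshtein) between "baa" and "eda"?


Computing edit distance: "baa" -> "eda"
DP table:
           e    d    a
      0    1    2    3
  b   1    1    2    3
  a   2    2    2    2
  a   3    3    3    2
Edit distance = dp[3][3] = 2

2


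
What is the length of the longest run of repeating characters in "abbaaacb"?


Input: "abbaaacb"
Scanning for longest run:
  Position 1 ('b'): new char, reset run to 1
  Position 2 ('b'): continues run of 'b', length=2
  Position 3 ('a'): new char, reset run to 1
  Position 4 ('a'): continues run of 'a', length=2
  Position 5 ('a'): continues run of 'a', length=3
  Position 6 ('c'): new char, reset run to 1
  Position 7 ('b'): new char, reset run to 1
Longest run: 'a' with length 3

3


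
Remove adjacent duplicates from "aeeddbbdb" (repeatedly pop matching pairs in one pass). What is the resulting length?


Input: aeeddbbdb
Stack-based adjacent duplicate removal:
  Read 'a': push. Stack: a
  Read 'e': push. Stack: ae
  Read 'e': matches stack top 'e' => pop. Stack: a
  Read 'd': push. Stack: ad
  Read 'd': matches stack top 'd' => pop. Stack: a
  Read 'b': push. Stack: ab
  Read 'b': matches stack top 'b' => pop. Stack: a
  Read 'd': push. Stack: ad
  Read 'b': push. Stack: adb
Final stack: "adb" (length 3)

3


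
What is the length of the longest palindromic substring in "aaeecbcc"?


Input: "aaeecbcc"
Checking substrings for palindromes:
  [4:7] "cbc" (len 3) => palindrome
  [0:2] "aa" (len 2) => palindrome
  [2:4] "ee" (len 2) => palindrome
  [6:8] "cc" (len 2) => palindrome
Longest palindromic substring: "cbc" with length 3

3


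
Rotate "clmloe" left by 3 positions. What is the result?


Input: "clmloe", rotate left by 3
First 3 characters: "clm"
Remaining characters: "loe"
Concatenate remaining + first: "loe" + "clm" = "loeclm"

loeclm


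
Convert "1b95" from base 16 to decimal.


Input: "1b95" in base 16
Positional expansion:
  Digit '1' (value 1) x 16^3 = 4096
  Digit 'b' (value 11) x 16^2 = 2816
  Digit '9' (value 9) x 16^1 = 144
  Digit '5' (value 5) x 16^0 = 5
Sum = 7061

7061


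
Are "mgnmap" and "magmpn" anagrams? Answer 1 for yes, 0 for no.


Strings: "mgnmap", "magmpn"
Sorted first:  agmmnp
Sorted second: agmmnp
Sorted forms match => anagrams

1


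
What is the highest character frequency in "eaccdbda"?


Input: eaccdbda
Character counts:
  'a': 2
  'b': 1
  'c': 2
  'd': 2
  'e': 1
Maximum frequency: 2

2


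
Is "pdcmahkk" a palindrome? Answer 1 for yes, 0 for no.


Input: pdcmahkk
Reversed: kkhamcdp
  Compare pos 0 ('p') with pos 7 ('k'): MISMATCH
  Compare pos 1 ('d') with pos 6 ('k'): MISMATCH
  Compare pos 2 ('c') with pos 5 ('h'): MISMATCH
  Compare pos 3 ('m') with pos 4 ('a'): MISMATCH
Result: not a palindrome

0


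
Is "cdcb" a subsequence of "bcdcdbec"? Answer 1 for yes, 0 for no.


Check if "cdcb" is a subsequence of "bcdcdbec"
Greedy scan:
  Position 0 ('b'): no match needed
  Position 1 ('c'): matches sub[0] = 'c'
  Position 2 ('d'): matches sub[1] = 'd'
  Position 3 ('c'): matches sub[2] = 'c'
  Position 4 ('d'): no match needed
  Position 5 ('b'): matches sub[3] = 'b'
  Position 6 ('e'): no match needed
  Position 7 ('c'): no match needed
All 4 characters matched => is a subsequence

1


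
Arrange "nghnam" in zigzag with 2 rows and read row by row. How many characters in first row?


Zigzag "nghnam" into 2 rows:
Placing characters:
  'n' => row 0
  'g' => row 1
  'h' => row 0
  'n' => row 1
  'a' => row 0
  'm' => row 1
Rows:
  Row 0: "nha"
  Row 1: "gnm"
First row length: 3

3


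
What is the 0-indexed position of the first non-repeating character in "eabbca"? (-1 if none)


Input: eabbca
Character frequencies:
  'a': 2
  'b': 2
  'c': 1
  'e': 1
Scanning left to right for freq == 1:
  Position 0 ('e'): unique! => answer = 0

0


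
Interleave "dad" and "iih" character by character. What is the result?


Interleaving "dad" and "iih":
  Position 0: 'd' from first, 'i' from second => "di"
  Position 1: 'a' from first, 'i' from second => "ai"
  Position 2: 'd' from first, 'h' from second => "dh"
Result: diaidh

diaidh


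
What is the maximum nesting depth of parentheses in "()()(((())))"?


Input: "()()(((())))"
Tracking depth:
  Position 0 '(': depth becomes 1
  Position 1 ')': depth becomes 0
  Position 2 '(': depth becomes 1
  Position 3 ')': depth becomes 0
  Position 4 '(': depth becomes 1
  Position 5 '(': depth becomes 2
  Position 6 '(': depth becomes 3
  Position 7 '(': depth becomes 4
  Position 8 ')': depth becomes 3
  Position 9 ')': depth becomes 2
  Position 10 ')': depth becomes 1
  Position 11 ')': depth becomes 0
Maximum depth reached: 4

4


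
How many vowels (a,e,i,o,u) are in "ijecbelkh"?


Input: ijecbelkh
Checking each character:
  'i' at position 0: vowel (running total: 1)
  'j' at position 1: consonant
  'e' at position 2: vowel (running total: 2)
  'c' at position 3: consonant
  'b' at position 4: consonant
  'e' at position 5: vowel (running total: 3)
  'l' at position 6: consonant
  'k' at position 7: consonant
  'h' at position 8: consonant
Total vowels: 3

3


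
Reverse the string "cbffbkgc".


Input: cbffbkgc
Reading characters right to left:
  Position 7: 'c'
  Position 6: 'g'
  Position 5: 'k'
  Position 4: 'b'
  Position 3: 'f'
  Position 2: 'f'
  Position 1: 'b'
  Position 0: 'c'
Reversed: cgkbffbc

cgkbffbc


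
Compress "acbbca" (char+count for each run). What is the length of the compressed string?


Input: acbbca
Runs:
  'a' x 1 => "a1"
  'c' x 1 => "c1"
  'b' x 2 => "b2"
  'c' x 1 => "c1"
  'a' x 1 => "a1"
Compressed: "a1c1b2c1a1"
Compressed length: 10

10


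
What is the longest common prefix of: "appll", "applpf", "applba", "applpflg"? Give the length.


Words: appll, applpf, applba, applpflg
  Position 0: all 'a' => match
  Position 1: all 'p' => match
  Position 2: all 'p' => match
  Position 3: all 'l' => match
  Position 4: ('l', 'p', 'b', 'p') => mismatch, stop
LCP = "appl" (length 4)

4


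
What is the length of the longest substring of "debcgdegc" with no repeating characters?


Input: "debcgdegc"
Sliding window (track last position of each char):
  Position 0 ('d'): window [0,0] length 1 -- new best
  Position 1 ('e'): window [0,1] length 2 -- new best
  Position 2 ('b'): window [0,2] length 3 -- new best
  Position 3 ('c'): window [0,3] length 4 -- new best
  Position 4 ('g'): window [0,4] length 5 -- new best
  Position 5 ('d'): repeat (last at 0), move window start to 1
  Position 5 ('d'): window [1,5] length 5
  Position 6 ('e'): repeat (last at 1), move window start to 2
  Position 6 ('e'): window [2,6] length 5
  Position 7 ('g'): repeat (last at 4), move window start to 5
  Position 7 ('g'): window [5,7] length 3
  Position 8 ('c'): window [5,8] length 4
Longest substring with no repeats: "debcg" with length 5

5


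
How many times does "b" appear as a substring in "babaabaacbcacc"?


Searching for "b" in "babaabaacbcacc"
Scanning each position:
  Position 0: "b" => MATCH
  Position 1: "a" => no
  Position 2: "b" => MATCH
  Position 3: "a" => no
  Position 4: "a" => no
  Position 5: "b" => MATCH
  Position 6: "a" => no
  Position 7: "a" => no
  Position 8: "c" => no
  Position 9: "b" => MATCH
  Position 10: "c" => no
  Position 11: "a" => no
  Position 12: "c" => no
  Position 13: "c" => no
Total occurrences: 4

4


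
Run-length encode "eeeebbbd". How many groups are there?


Input: eeeebbbd
Scanning for consecutive runs:
  Group 1: 'e' x 4 (positions 0-3)
  Group 2: 'b' x 3 (positions 4-6)
  Group 3: 'd' x 1 (positions 7-7)
Total groups: 3

3


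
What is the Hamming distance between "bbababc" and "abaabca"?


Comparing "bbababc" and "abaabca" position by position:
  Position 0: 'b' vs 'a' => differ
  Position 1: 'b' vs 'b' => same
  Position 2: 'a' vs 'a' => same
  Position 3: 'b' vs 'a' => differ
  Position 4: 'a' vs 'b' => differ
  Position 5: 'b' vs 'c' => differ
  Position 6: 'c' vs 'a' => differ
Total differences (Hamming distance): 5

5


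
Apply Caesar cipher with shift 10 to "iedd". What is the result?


Caesar cipher: shift "iedd" by 10
  'i' (pos 8) + 10 = pos 18 = 's'
  'e' (pos 4) + 10 = pos 14 = 'o'
  'd' (pos 3) + 10 = pos 13 = 'n'
  'd' (pos 3) + 10 = pos 13 = 'n'
Result: sonn

sonn


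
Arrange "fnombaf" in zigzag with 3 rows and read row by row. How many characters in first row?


Zigzag "fnombaf" into 3 rows:
Placing characters:
  'f' => row 0
  'n' => row 1
  'o' => row 2
  'm' => row 1
  'b' => row 0
  'a' => row 1
  'f' => row 2
Rows:
  Row 0: "fb"
  Row 1: "nma"
  Row 2: "of"
First row length: 2

2


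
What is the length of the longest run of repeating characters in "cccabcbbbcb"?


Input: "cccabcbbbcb"
Scanning for longest run:
  Position 1 ('c'): continues run of 'c', length=2
  Position 2 ('c'): continues run of 'c', length=3
  Position 3 ('a'): new char, reset run to 1
  Position 4 ('b'): new char, reset run to 1
  Position 5 ('c'): new char, reset run to 1
  Position 6 ('b'): new char, reset run to 1
  Position 7 ('b'): continues run of 'b', length=2
  Position 8 ('b'): continues run of 'b', length=3
  Position 9 ('c'): new char, reset run to 1
  Position 10 ('b'): new char, reset run to 1
Longest run: 'c' with length 3

3


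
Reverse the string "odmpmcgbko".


Input: odmpmcgbko
Reading characters right to left:
  Position 9: 'o'
  Position 8: 'k'
  Position 7: 'b'
  Position 6: 'g'
  Position 5: 'c'
  Position 4: 'm'
  Position 3: 'p'
  Position 2: 'm'
  Position 1: 'd'
  Position 0: 'o'
Reversed: okbgcmpmdo

okbgcmpmdo


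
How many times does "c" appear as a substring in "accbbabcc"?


Searching for "c" in "accbbabcc"
Scanning each position:
  Position 0: "a" => no
  Position 1: "c" => MATCH
  Position 2: "c" => MATCH
  Position 3: "b" => no
  Position 4: "b" => no
  Position 5: "a" => no
  Position 6: "b" => no
  Position 7: "c" => MATCH
  Position 8: "c" => MATCH
Total occurrences: 4

4


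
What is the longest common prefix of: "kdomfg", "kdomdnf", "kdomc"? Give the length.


Words: kdomfg, kdomdnf, kdomc
  Position 0: all 'k' => match
  Position 1: all 'd' => match
  Position 2: all 'o' => match
  Position 3: all 'm' => match
  Position 4: ('f', 'd', 'c') => mismatch, stop
LCP = "kdom" (length 4)

4


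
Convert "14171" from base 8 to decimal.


Input: "14171" in base 8
Positional expansion:
  Digit '1' (value 1) x 8^4 = 4096
  Digit '4' (value 4) x 8^3 = 2048
  Digit '1' (value 1) x 8^2 = 64
  Digit '7' (value 7) x 8^1 = 56
  Digit '1' (value 1) x 8^0 = 1
Sum = 6265

6265


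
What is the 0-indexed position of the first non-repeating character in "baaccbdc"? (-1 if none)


Input: baaccbdc
Character frequencies:
  'a': 2
  'b': 2
  'c': 3
  'd': 1
Scanning left to right for freq == 1:
  Position 0 ('b'): freq=2, skip
  Position 1 ('a'): freq=2, skip
  Position 2 ('a'): freq=2, skip
  Position 3 ('c'): freq=3, skip
  Position 4 ('c'): freq=3, skip
  Position 5 ('b'): freq=2, skip
  Position 6 ('d'): unique! => answer = 6

6


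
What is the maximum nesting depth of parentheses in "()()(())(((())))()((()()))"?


Input: "()()(())(((())))()((()()))"
Tracking depth:
  Position 0 '(': depth becomes 1
  Position 1 ')': depth becomes 0
  Position 2 '(': depth becomes 1
  Position 3 ')': depth becomes 0
  Position 4 '(': depth becomes 1
  Position 5 '(': depth becomes 2
  Position 6 ')': depth becomes 1
  Position 7 ')': depth becomes 0
  Position 8 '(': depth becomes 1
  Position 9 '(': depth becomes 2
  Position 10 '(': depth becomes 3
  Position 11 '(': depth becomes 4
  Position 12 ')': depth becomes 3
  Position 13 ')': depth becomes 2
  Position 14 ')': depth becomes 1
  Position 15 ')': depth becomes 0
  Position 16 '(': depth becomes 1
  Position 17 ')': depth becomes 0
  Position 18 '(': depth becomes 1
  Position 19 '(': depth becomes 2
  Position 20 '(': depth becomes 3
  Position 21 ')': depth becomes 2
  Position 22 '(': depth becomes 3
  Position 23 ')': depth becomes 2
  Position 24 ')': depth becomes 1
  Position 25 ')': depth becomes 0
Maximum depth reached: 4

4


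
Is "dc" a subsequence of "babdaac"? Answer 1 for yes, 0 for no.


Check if "dc" is a subsequence of "babdaac"
Greedy scan:
  Position 0 ('b'): no match needed
  Position 1 ('a'): no match needed
  Position 2 ('b'): no match needed
  Position 3 ('d'): matches sub[0] = 'd'
  Position 4 ('a'): no match needed
  Position 5 ('a'): no match needed
  Position 6 ('c'): matches sub[1] = 'c'
All 2 characters matched => is a subsequence

1


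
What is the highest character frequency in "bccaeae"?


Input: bccaeae
Character counts:
  'a': 2
  'b': 1
  'c': 2
  'e': 2
Maximum frequency: 2

2


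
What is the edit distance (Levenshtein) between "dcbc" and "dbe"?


Computing edit distance: "dcbc" -> "dbe"
DP table:
           d    b    e
      0    1    2    3
  d   1    0    1    2
  c   2    1    1    2
  b   3    2    1    2
  c   4    3    2    2
Edit distance = dp[4][3] = 2

2


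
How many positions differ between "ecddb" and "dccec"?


Comparing "ecddb" and "dccec" position by position:
  Position 0: 'e' vs 'd' => DIFFER
  Position 1: 'c' vs 'c' => same
  Position 2: 'd' vs 'c' => DIFFER
  Position 3: 'd' vs 'e' => DIFFER
  Position 4: 'b' vs 'c' => DIFFER
Positions that differ: 4

4


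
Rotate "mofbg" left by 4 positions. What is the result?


Input: "mofbg", rotate left by 4
First 4 characters: "mofb"
Remaining characters: "g"
Concatenate remaining + first: "g" + "mofb" = "gmofb"

gmofb


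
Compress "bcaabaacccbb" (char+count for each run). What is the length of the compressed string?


Input: bcaabaacccbb
Runs:
  'b' x 1 => "b1"
  'c' x 1 => "c1"
  'a' x 2 => "a2"
  'b' x 1 => "b1"
  'a' x 2 => "a2"
  'c' x 3 => "c3"
  'b' x 2 => "b2"
Compressed: "b1c1a2b1a2c3b2"
Compressed length: 14

14


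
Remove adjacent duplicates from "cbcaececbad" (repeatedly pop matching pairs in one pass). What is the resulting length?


Input: cbcaececbad
Stack-based adjacent duplicate removal:
  Read 'c': push. Stack: c
  Read 'b': push. Stack: cb
  Read 'c': push. Stack: cbc
  Read 'a': push. Stack: cbca
  Read 'e': push. Stack: cbcae
  Read 'c': push. Stack: cbcaec
  Read 'e': push. Stack: cbcaece
  Read 'c': push. Stack: cbcaecec
  Read 'b': push. Stack: cbcaececb
  Read 'a': push. Stack: cbcaececba
  Read 'd': push. Stack: cbcaececbad
Final stack: "cbcaececbad" (length 11)

11


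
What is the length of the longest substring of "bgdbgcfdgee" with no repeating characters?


Input: "bgdbgcfdgee"
Sliding window (track last position of each char):
  Position 0 ('b'): window [0,0] length 1 -- new best
  Position 1 ('g'): window [0,1] length 2 -- new best
  Position 2 ('d'): window [0,2] length 3 -- new best
  Position 3 ('b'): repeat (last at 0), move window start to 1
  Position 3 ('b'): window [1,3] length 3
  Position 4 ('g'): repeat (last at 1), move window start to 2
  Position 4 ('g'): window [2,4] length 3
  Position 5 ('c'): window [2,5] length 4 -- new best
  Position 6 ('f'): window [2,6] length 5 -- new best
  Position 7 ('d'): repeat (last at 2), move window start to 3
  Position 7 ('d'): window [3,7] length 5
  Position 8 ('g'): repeat (last at 4), move window start to 5
  Position 8 ('g'): window [5,8] length 4
  Position 9 ('e'): window [5,9] length 5
  Position 10 ('e'): repeat (last at 9), move window start to 10
  Position 10 ('e'): window [10,10] length 1
Longest substring with no repeats: "dbgcf" with length 5

5


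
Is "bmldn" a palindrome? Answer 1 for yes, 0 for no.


Input: bmldn
Reversed: ndlmb
  Compare pos 0 ('b') with pos 4 ('n'): MISMATCH
  Compare pos 1 ('m') with pos 3 ('d'): MISMATCH
Result: not a palindrome

0


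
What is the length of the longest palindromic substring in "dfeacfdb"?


Input: "dfeacfdb"
Checking substrings for palindromes:
  No multi-char palindromic substrings found
Longest palindromic substring: "d" with length 1

1


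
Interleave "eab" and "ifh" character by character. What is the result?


Interleaving "eab" and "ifh":
  Position 0: 'e' from first, 'i' from second => "ei"
  Position 1: 'a' from first, 'f' from second => "af"
  Position 2: 'b' from first, 'h' from second => "bh"
Result: eiafbh

eiafbh


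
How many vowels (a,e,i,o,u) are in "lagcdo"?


Input: lagcdo
Checking each character:
  'l' at position 0: consonant
  'a' at position 1: vowel (running total: 1)
  'g' at position 2: consonant
  'c' at position 3: consonant
  'd' at position 4: consonant
  'o' at position 5: vowel (running total: 2)
Total vowels: 2

2


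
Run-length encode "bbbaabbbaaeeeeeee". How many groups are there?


Input: bbbaabbbaaeeeeeee
Scanning for consecutive runs:
  Group 1: 'b' x 3 (positions 0-2)
  Group 2: 'a' x 2 (positions 3-4)
  Group 3: 'b' x 3 (positions 5-7)
  Group 4: 'a' x 2 (positions 8-9)
  Group 5: 'e' x 7 (positions 10-16)
Total groups: 5

5


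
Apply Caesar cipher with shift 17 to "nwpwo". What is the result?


Caesar cipher: shift "nwpwo" by 17
  'n' (pos 13) + 17 = pos 4 = 'e'
  'w' (pos 22) + 17 = pos 13 = 'n'
  'p' (pos 15) + 17 = pos 6 = 'g'
  'w' (pos 22) + 17 = pos 13 = 'n'
  'o' (pos 14) + 17 = pos 5 = 'f'
Result: engnf

engnf


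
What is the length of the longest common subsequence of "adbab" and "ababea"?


LCS of "adbab" and "ababea"
DP table:
           a    b    a    b    e    a
      0    0    0    0    0    0    0
  a   0    1    1    1    1    1    1
  d   0    1    1    1    1    1    1
  b   0    1    2    2    2    2    2
  a   0    1    2    3    3    3    3
  b   0    1    2    3    4    4    4
LCS length = dp[5][6] = 4

4


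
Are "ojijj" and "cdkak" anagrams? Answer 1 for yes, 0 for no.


Strings: "ojijj", "cdkak"
Sorted first:  ijjjo
Sorted second: acdkk
Differ at position 0: 'i' vs 'a' => not anagrams

0


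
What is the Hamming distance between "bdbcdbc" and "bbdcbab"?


Comparing "bdbcdbc" and "bbdcbab" position by position:
  Position 0: 'b' vs 'b' => same
  Position 1: 'd' vs 'b' => differ
  Position 2: 'b' vs 'd' => differ
  Position 3: 'c' vs 'c' => same
  Position 4: 'd' vs 'b' => differ
  Position 5: 'b' vs 'a' => differ
  Position 6: 'c' vs 'b' => differ
Total differences (Hamming distance): 5

5


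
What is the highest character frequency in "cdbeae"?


Input: cdbeae
Character counts:
  'a': 1
  'b': 1
  'c': 1
  'd': 1
  'e': 2
Maximum frequency: 2

2


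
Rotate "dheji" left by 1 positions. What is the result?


Input: "dheji", rotate left by 1
First 1 characters: "d"
Remaining characters: "heji"
Concatenate remaining + first: "heji" + "d" = "hejid"

hejid


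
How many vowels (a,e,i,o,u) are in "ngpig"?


Input: ngpig
Checking each character:
  'n' at position 0: consonant
  'g' at position 1: consonant
  'p' at position 2: consonant
  'i' at position 3: vowel (running total: 1)
  'g' at position 4: consonant
Total vowels: 1

1


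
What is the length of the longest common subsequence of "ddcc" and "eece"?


LCS of "ddcc" and "eece"
DP table:
           e    e    c    e
      0    0    0    0    0
  d   0    0    0    0    0
  d   0    0    0    0    0
  c   0    0    0    1    1
  c   0    0    0    1    1
LCS length = dp[4][4] = 1

1


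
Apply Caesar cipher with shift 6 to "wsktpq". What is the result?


Caesar cipher: shift "wsktpq" by 6
  'w' (pos 22) + 6 = pos 2 = 'c'
  's' (pos 18) + 6 = pos 24 = 'y'
  'k' (pos 10) + 6 = pos 16 = 'q'
  't' (pos 19) + 6 = pos 25 = 'z'
  'p' (pos 15) + 6 = pos 21 = 'v'
  'q' (pos 16) + 6 = pos 22 = 'w'
Result: cyqzvw

cyqzvw


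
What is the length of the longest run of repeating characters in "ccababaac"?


Input: "ccababaac"
Scanning for longest run:
  Position 1 ('c'): continues run of 'c', length=2
  Position 2 ('a'): new char, reset run to 1
  Position 3 ('b'): new char, reset run to 1
  Position 4 ('a'): new char, reset run to 1
  Position 5 ('b'): new char, reset run to 1
  Position 6 ('a'): new char, reset run to 1
  Position 7 ('a'): continues run of 'a', length=2
  Position 8 ('c'): new char, reset run to 1
Longest run: 'c' with length 2

2


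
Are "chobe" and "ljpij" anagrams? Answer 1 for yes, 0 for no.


Strings: "chobe", "ljpij"
Sorted first:  bceho
Sorted second: ijjlp
Differ at position 0: 'b' vs 'i' => not anagrams

0


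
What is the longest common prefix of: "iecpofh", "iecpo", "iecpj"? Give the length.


Words: iecpofh, iecpo, iecpj
  Position 0: all 'i' => match
  Position 1: all 'e' => match
  Position 2: all 'c' => match
  Position 3: all 'p' => match
  Position 4: ('o', 'o', 'j') => mismatch, stop
LCP = "iecp" (length 4)

4


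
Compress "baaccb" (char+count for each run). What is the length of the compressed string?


Input: baaccb
Runs:
  'b' x 1 => "b1"
  'a' x 2 => "a2"
  'c' x 2 => "c2"
  'b' x 1 => "b1"
Compressed: "b1a2c2b1"
Compressed length: 8

8


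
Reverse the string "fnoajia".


Input: fnoajia
Reading characters right to left:
  Position 6: 'a'
  Position 5: 'i'
  Position 4: 'j'
  Position 3: 'a'
  Position 2: 'o'
  Position 1: 'n'
  Position 0: 'f'
Reversed: aijaonf

aijaonf


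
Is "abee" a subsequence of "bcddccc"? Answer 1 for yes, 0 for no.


Check if "abee" is a subsequence of "bcddccc"
Greedy scan:
  Position 0 ('b'): no match needed
  Position 1 ('c'): no match needed
  Position 2 ('d'): no match needed
  Position 3 ('d'): no match needed
  Position 4 ('c'): no match needed
  Position 5 ('c'): no match needed
  Position 6 ('c'): no match needed
Only matched 0/4 characters => not a subsequence

0


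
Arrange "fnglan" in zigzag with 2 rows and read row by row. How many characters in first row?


Zigzag "fnglan" into 2 rows:
Placing characters:
  'f' => row 0
  'n' => row 1
  'g' => row 0
  'l' => row 1
  'a' => row 0
  'n' => row 1
Rows:
  Row 0: "fga"
  Row 1: "nln"
First row length: 3

3


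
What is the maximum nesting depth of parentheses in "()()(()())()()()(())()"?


Input: "()()(()())()()()(())()"
Tracking depth:
  Position 0 '(': depth becomes 1
  Position 1 ')': depth becomes 0
  Position 2 '(': depth becomes 1
  Position 3 ')': depth becomes 0
  Position 4 '(': depth becomes 1
  Position 5 '(': depth becomes 2
  Position 6 ')': depth becomes 1
  Position 7 '(': depth becomes 2
  Position 8 ')': depth becomes 1
  Position 9 ')': depth becomes 0
  Position 10 '(': depth becomes 1
  Position 11 ')': depth becomes 0
  Position 12 '(': depth becomes 1
  Position 13 ')': depth becomes 0
  Position 14 '(': depth becomes 1
  Position 15 ')': depth becomes 0
  Position 16 '(': depth becomes 1
  Position 17 '(': depth becomes 2
  Position 18 ')': depth becomes 1
  Position 19 ')': depth becomes 0
  Position 20 '(': depth becomes 1
  Position 21 ')': depth becomes 0
Maximum depth reached: 2

2
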